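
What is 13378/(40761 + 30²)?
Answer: 13378/41661 ≈ 0.32112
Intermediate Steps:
13378/(40761 + 30²) = 13378/(40761 + 900) = 13378/41661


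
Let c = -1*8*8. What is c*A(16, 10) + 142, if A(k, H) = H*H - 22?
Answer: -4850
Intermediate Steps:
A(k, H) = -22 + H**2 (A(k, H) = H**2 - 22 = -22 + H**2)
c = -64 (c = -8*8 = -64)
c*A(16, 10) + 142 = -64*(-22 + 10**2) + 142 = -64*(-22 + 100) + 142 = -64*78 + 142 = -4992 + 142 = -4850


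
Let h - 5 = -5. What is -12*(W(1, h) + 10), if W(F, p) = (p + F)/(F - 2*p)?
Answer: -132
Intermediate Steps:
h = 0 (h = 5 - 5 = 0)
W(F, p) = (F + p)/(F - 2*p)
-12*(W(1, h) + 10) = -12*((1 + 0)/(1 - 2*0) + 10) = -12*(1/(1 + 0) + 10) = -12*(1/1 + 10) = -12*(1*1 + 10) = -12*(1 + 10) = -12*11 = -132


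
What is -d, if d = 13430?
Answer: -13430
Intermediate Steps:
-d = -1*13430 = -13430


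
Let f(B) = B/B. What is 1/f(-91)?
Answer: 1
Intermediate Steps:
f(B) = 1
1/f(-91) = 1/1 = 1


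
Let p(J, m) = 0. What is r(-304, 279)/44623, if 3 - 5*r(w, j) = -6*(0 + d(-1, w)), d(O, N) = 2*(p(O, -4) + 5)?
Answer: 63/223115 ≈ 0.00028237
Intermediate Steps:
d(O, N) = 10 (d(O, N) = 2*(0 + 5) = 2*5 = 10)
r(w, j) = 63/5 (r(w, j) = ⅗ - (-6)*(0 + 10)/5 = ⅗ - (-6)*10/5 = ⅗ - ⅕*(-60) = ⅗ + 12 = 63/5)
r(-304, 279)/44623 = (63/5)/44623 = (63/5)*(1/44623) = 63/223115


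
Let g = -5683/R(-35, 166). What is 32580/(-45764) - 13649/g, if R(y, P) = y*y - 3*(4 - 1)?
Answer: 189842094109/65019203 ≈ 2919.8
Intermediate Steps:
R(y, P) = -9 + y**2 (R(y, P) = y**2 - 3*3 = y**2 - 9 = -9 + y**2)
g = -5683/1216 (g = -5683/(-9 + (-35)**2) = -5683/(-9 + 1225) = -5683/1216 ≈ -4.6735)
32580/(-45764) - 13649/g = 32580/(-45764) - 13649/(-5683/1216) = 32580*(-1/45764) - 13649*(-1216/5683) = -8145/11441 + 16597184/5683 = 189842094109/65019203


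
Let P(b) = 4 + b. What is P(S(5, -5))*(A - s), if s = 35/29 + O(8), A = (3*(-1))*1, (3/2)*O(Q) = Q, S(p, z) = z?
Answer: 830/87 ≈ 9.5402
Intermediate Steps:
O(Q) = 2*Q/3
A = -3 (A = -3*1 = -3)
s = 569/87 (s = 35/29 + (⅔)*8 = 35*(1/29) + 16/3 = 35/29 + 16/3 = 569/87 ≈ 6.5402)
P(S(5, -5))*(A - s) = (4 - 5)*(-3 - 1*569/87) = -(-3 - 569/87) = -1*(-830/87) = 830/87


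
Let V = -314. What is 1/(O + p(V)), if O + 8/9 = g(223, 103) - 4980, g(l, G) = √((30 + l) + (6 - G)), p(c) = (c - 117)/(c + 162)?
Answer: -9316048536/46375494798385 - 3742848*√39/46375494798385 ≈ -0.00020139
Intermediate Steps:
p(c) = (-117 + c)/(162 + c)
g(l, G) = √(36 + l - G)
O = -44828/9 + 2*√39 (O = -8/9 + (√(36 + 223 - 1*103) - 4980) = -8/9 + (√(36 + 223 - 103) - 4980) = -8/9 + (√156 - 4980) = -8/9 + (2*√39 - 4980) = -8/9 + (-4980 + 2*√39) = -44828/9 + 2*√39 ≈ -4968.4)
1/(O + p(V)) = 1/((-44828/9 + 2*√39) + (-117 - 314)/(162 - 314)) = 1/((-44828/9 + 2*√39) - 431/(-152)) = 1/((-44828/9 + 2*√39) - 1/152*(-431)) = 1/((-44828/9 + 2*√39) + 431/152) = 1/(-6809977/1368 + 2*√39)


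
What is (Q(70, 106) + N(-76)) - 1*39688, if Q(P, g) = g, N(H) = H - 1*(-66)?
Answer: -39592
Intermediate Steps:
N(H) = 66 + H (N(H) = H + 66 = 66 + H)
(Q(70, 106) + N(-76)) - 1*39688 = (106 + (66 - 76)) - 1*39688 = (106 - 10) - 39688 = 96 - 39688 = -39592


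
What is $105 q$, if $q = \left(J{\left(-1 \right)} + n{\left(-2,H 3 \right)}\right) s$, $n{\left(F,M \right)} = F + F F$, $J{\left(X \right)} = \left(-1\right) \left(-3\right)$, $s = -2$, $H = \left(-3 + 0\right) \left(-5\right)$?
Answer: $-1050$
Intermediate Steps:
$H = 15$ ($H = \left(-3\right) \left(-5\right) = 15$)
$J{\left(X \right)} = 3$
$n{\left(F,M \right)} = F + F^{2}$
$q = -10$ ($q = \left(3 - 2 \left(1 - 2\right)\right) \left(-2\right) = \left(3 - -2\right) \left(-2\right) = \left(3 + 2\right) \left(-2\right) = 5 \left(-2\right) = -10$)
$105 q = 105 \left(-10\right) = -1050$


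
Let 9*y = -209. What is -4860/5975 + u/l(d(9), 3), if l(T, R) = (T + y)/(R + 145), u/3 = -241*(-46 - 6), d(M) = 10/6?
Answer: -29921622804/115915 ≈ -2.5813e+5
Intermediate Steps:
d(M) = 5/3 (d(M) = 10*(⅙) = 5/3)
y = -209/9 (y = (⅑)*(-209) = -209/9 ≈ -23.222)
u = 37596 (u = 3*(-241*(-46 - 6)) = 3*(-241*(-52)) = 3*12532 = 37596)
l(T, R) = (-209/9 + T)/(145 + R) (l(T, R) = (T - 209/9)/(R + 145) = (-209/9 + T)/(145 + R))
-4860/5975 + u/l(d(9), 3) = -4860/5975 + 37596/(((-209/9 + 5/3)/(145 + 3))) = -4860*1/5975 + 37596/((-194/9/148)) = -972/1195 + 37596/(((1/148)*(-194/9))) = -972/1195 + 37596/(-97/666) = -972/1195 + 37596*(-666/97) = -972/1195 - 25038936/97 = -29921622804/115915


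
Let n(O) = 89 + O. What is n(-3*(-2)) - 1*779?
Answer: -684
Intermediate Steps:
n(-3*(-2)) - 1*779 = (89 - 3*(-2)) - 1*779 = (89 + 6) - 779 = 95 - 779 = -684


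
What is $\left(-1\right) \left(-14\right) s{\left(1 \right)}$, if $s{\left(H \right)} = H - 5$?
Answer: $-56$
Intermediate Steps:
$s{\left(H \right)} = -5 + H$ ($s{\left(H \right)} = H - 5 = -5 + H$)
$\left(-1\right) \left(-14\right) s{\left(1 \right)} = \left(-1\right) \left(-14\right) \left(-5 + 1\right) = 14 \left(-4\right) = -56$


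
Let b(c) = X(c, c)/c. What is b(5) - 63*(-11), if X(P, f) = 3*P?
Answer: 696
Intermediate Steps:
b(c) = 3 (b(c) = (3*c)/c = 3)
b(5) - 63*(-11) = 3 - 63*(-11) = 3 + 693 = 696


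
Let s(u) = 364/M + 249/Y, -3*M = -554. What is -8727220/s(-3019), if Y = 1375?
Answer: -3323979917500/819723 ≈ -4.0550e+6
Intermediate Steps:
M = 554/3 (M = -⅓*(-554) = 554/3 ≈ 184.67)
s(u) = 819723/380875 (s(u) = 364/(554/3) + 249/1375 = 364*(3/554) + 249*(1/1375) = 546/277 + 249/1375 = 819723/380875)
-8727220/s(-3019) = -8727220/819723/380875 = -8727220*380875/819723 = -3323979917500/819723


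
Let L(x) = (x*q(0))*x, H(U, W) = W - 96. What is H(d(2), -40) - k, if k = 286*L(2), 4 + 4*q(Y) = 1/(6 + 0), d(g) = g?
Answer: 2881/3 ≈ 960.33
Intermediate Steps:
q(Y) = -23/24 (q(Y) = -1 + 1/(4*(6 + 0)) = -1 + (¼)/6 = -1 + (¼)*(⅙) = -1 + 1/24 = -23/24)
H(U, W) = -96 + W
L(x) = -23*x²/24 (L(x) = (x*(-23/24))*x = (-23*x/24)*x = -23*x²/24)
k = -3289/3 (k = 286*(-23/24*2²) = 286*(-23/24*4) = 286*(-23/6) = -3289/3 ≈ -1096.3)
H(d(2), -40) - k = (-96 - 40) - 1*(-3289/3) = -136 + 3289/3 = 2881/3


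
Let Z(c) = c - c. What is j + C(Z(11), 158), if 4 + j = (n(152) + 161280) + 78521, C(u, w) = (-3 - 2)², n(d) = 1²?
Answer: 239823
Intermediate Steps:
n(d) = 1
Z(c) = 0
C(u, w) = 25 (C(u, w) = (-5)² = 25)
j = 239798 (j = -4 + ((1 + 161280) + 78521) = -4 + (161281 + 78521) = -4 + 239802 = 239798)
j + C(Z(11), 158) = 239798 + 25 = 239823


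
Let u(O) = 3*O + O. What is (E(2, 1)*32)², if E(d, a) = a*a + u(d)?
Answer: 82944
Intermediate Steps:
u(O) = 4*O
E(d, a) = a² + 4*d (E(d, a) = a*a + 4*d = a² + 4*d)
(E(2, 1)*32)² = ((1² + 4*2)*32)² = ((1 + 8)*32)² = (9*32)² = 288² = 82944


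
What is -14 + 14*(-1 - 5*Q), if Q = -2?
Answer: 112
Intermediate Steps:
-14 + 14*(-1 - 5*Q) = -14 + 14*(-1 - 5*(-2)) = -14 + 14*(-1 + 10) = -14 + 14*9 = -14 + 126 = 112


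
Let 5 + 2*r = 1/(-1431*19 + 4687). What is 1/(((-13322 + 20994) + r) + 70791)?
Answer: 45004/3531036341 ≈ 1.2745e-5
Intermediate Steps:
r = -112511/45004 (r = -5/2 + 1/(2*(-1431*19 + 4687)) = -5/2 + 1/(2*(-27189 + 4687)) = -5/2 + (½)/(-22502) = -5/2 + (½)*(-1/22502) = -5/2 - 1/45004 = -112511/45004 ≈ -2.5000)
1/(((-13322 + 20994) + r) + 70791) = 1/(((-13322 + 20994) - 112511/45004) + 70791) = 1/((7672 - 112511/45004) + 70791) = 1/(345158177/45004 + 70791) = 1/(3531036341/45004) = 45004/3531036341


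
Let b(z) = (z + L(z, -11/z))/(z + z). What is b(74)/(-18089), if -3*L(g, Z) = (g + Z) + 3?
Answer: -10741/594332184 ≈ -1.8072e-5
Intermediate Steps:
L(g, Z) = -1 - Z/3 - g/3 (L(g, Z) = -((g + Z) + 3)/3 = -((Z + g) + 3)/3 = -(3 + Z + g)/3 = -1 - Z/3 - g/3)
b(z) = (-1 + 2*z/3 + 11/(3*z))/(2*z) (b(z) = (z + (-1 - (-11)/(3*z) - z/3))/(z + z) = (z + (-1 + 11/(3*z) - z/3))/((2*z)) = (z + (-1 - z/3 + 11/(3*z)))*(1/(2*z)) = (-1 + 2*z/3 + 11/(3*z))*(1/(2*z)) = (-1 + 2*z/3 + 11/(3*z))/(2*z))
b(74)/(-18089) = ((⅙)*(11 - 1*74*(3 - 2*74))/74²)/(-18089) = ((⅙)*(1/5476)*(11 - 1*74*(3 - 148)))*(-1/18089) = ((⅙)*(1/5476)*(11 - 1*74*(-145)))*(-1/18089) = ((⅙)*(1/5476)*(11 + 10730))*(-1/18089) = ((⅙)*(1/5476)*10741)*(-1/18089) = (10741/32856)*(-1/18089) = -10741/594332184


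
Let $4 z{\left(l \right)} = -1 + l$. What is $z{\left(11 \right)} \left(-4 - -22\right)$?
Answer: $45$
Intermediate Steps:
$z{\left(l \right)} = - \frac{1}{4} + \frac{l}{4}$ ($z{\left(l \right)} = \frac{-1 + l}{4} = - \frac{1}{4} + \frac{l}{4}$)
$z{\left(11 \right)} \left(-4 - -22\right) = \left(- \frac{1}{4} + \frac{1}{4} \cdot 11\right) \left(-4 - -22\right) = \left(- \frac{1}{4} + \frac{11}{4}\right) \left(-4 + 22\right) = \frac{5}{2} \cdot 18 = 45$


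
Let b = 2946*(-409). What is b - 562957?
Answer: -1767871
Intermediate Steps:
b = -1204914
b - 562957 = -1204914 - 562957 = -1767871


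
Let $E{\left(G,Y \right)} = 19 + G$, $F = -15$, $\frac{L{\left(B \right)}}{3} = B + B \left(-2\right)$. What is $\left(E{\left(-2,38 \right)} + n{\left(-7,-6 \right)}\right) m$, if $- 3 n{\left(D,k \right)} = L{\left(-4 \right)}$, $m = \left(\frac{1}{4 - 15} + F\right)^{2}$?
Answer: $\frac{358228}{121} \approx 2960.6$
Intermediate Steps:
$L{\left(B \right)} = - 3 B$ ($L{\left(B \right)} = 3 \left(B + B \left(-2\right)\right) = 3 \left(B - 2 B\right) = 3 \left(- B\right) = - 3 B$)
$m = \frac{27556}{121}$ ($m = \left(\frac{1}{4 - 15} - 15\right)^{2} = \left(\frac{1}{-11} - 15\right)^{2} = \left(- \frac{1}{11} - 15\right)^{2} = \left(- \frac{166}{11}\right)^{2} = \frac{27556}{121} \approx 227.74$)
$n{\left(D,k \right)} = -4$ ($n{\left(D,k \right)} = - \frac{\left(-3\right) \left(-4\right)}{3} = \left(- \frac{1}{3}\right) 12 = -4$)
$\left(E{\left(-2,38 \right)} + n{\left(-7,-6 \right)}\right) m = \left(\left(19 - 2\right) - 4\right) \frac{27556}{121} = \left(17 - 4\right) \frac{27556}{121} = 13 \cdot \frac{27556}{121} = \frac{358228}{121}$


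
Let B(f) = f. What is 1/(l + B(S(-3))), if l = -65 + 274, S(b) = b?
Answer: 1/206 ≈ 0.0048544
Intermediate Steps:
l = 209
1/(l + B(S(-3))) = 1/(209 - 3) = 1/206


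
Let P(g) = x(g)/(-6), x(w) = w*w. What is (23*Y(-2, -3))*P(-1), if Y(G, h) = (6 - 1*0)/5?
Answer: -23/5 ≈ -4.6000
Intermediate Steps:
Y(G, h) = 6/5 (Y(G, h) = (6 + 0)*(⅕) = 6*(⅕) = 6/5)
x(w) = w²
P(g) = -g²/6 (P(g) = g²/(-6) = g²*(-⅙) = -g²/6)
(23*Y(-2, -3))*P(-1) = (23*(6/5))*(-⅙*(-1)²) = 138*(-⅙*1)/5 = (138/5)*(-⅙) = -23/5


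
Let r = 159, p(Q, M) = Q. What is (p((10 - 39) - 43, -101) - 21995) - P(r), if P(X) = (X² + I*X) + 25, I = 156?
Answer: -72177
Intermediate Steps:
P(X) = 25 + X² + 156*X (P(X) = (X² + 156*X) + 25 = 25 + X² + 156*X)
(p((10 - 39) - 43, -101) - 21995) - P(r) = (((10 - 39) - 43) - 21995) - (25 + 159² + 156*159) = ((-29 - 43) - 21995) - (25 + 25281 + 24804) = (-72 - 21995) - 1*50110 = -22067 - 50110 = -72177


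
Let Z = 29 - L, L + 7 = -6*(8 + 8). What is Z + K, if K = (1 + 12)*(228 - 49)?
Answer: 2459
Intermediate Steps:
L = -103 (L = -7 - 6*(8 + 8) = -7 - 6*16 = -7 - 96 = -103)
K = 2327 (K = 13*179 = 2327)
Z = 132 (Z = 29 - 1*(-103) = 29 + 103 = 132)
Z + K = 132 + 2327 = 2459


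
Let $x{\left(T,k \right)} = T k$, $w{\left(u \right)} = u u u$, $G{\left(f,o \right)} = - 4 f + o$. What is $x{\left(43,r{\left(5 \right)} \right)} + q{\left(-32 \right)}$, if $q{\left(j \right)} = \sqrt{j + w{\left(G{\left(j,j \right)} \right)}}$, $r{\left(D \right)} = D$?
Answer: $215 + 4 \sqrt{55294} \approx 1155.6$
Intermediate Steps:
$G{\left(f,o \right)} = o - 4 f$
$w{\left(u \right)} = u^{3}$ ($w{\left(u \right)} = u^{2} u = u^{3}$)
$q{\left(j \right)} = \sqrt{j - 27 j^{3}}$ ($q{\left(j \right)} = \sqrt{j + \left(j - 4 j\right)^{3}} = \sqrt{j + \left(- 3 j\right)^{3}} = \sqrt{j - 27 j^{3}}$)
$x{\left(43,r{\left(5 \right)} \right)} + q{\left(-32 \right)} = 43 \cdot 5 + \sqrt{-32 - 27 \left(-32\right)^{3}} = 215 + \sqrt{-32 - -884736} = 215 + \sqrt{-32 + 884736} = 215 + \sqrt{884704} = 215 + 4 \sqrt{55294}$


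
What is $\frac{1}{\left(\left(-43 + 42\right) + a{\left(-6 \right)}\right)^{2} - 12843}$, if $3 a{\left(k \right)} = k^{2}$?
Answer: $- \frac{1}{12722} \approx -7.8604 \cdot 10^{-5}$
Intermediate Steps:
$a{\left(k \right)} = \frac{k^{2}}{3}$
$\frac{1}{\left(\left(-43 + 42\right) + a{\left(-6 \right)}\right)^{2} - 12843} = \frac{1}{\left(\left(-43 + 42\right) + \frac{\left(-6\right)^{2}}{3}\right)^{2} - 12843} = \frac{1}{\left(-1 + \frac{1}{3} \cdot 36\right)^{2} - 12843} = \frac{1}{\left(-1 + 12\right)^{2} - 12843} = \frac{1}{11^{2} - 12843} = \frac{1}{121 - 12843} = \frac{1}{-12722} = - \frac{1}{12722}$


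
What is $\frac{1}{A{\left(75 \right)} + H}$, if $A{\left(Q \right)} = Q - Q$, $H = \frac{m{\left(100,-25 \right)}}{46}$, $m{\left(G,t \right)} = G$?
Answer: $\frac{23}{50} \approx 0.46$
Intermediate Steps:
$H = \frac{50}{23}$ ($H = \frac{100}{46} = 100 \cdot \frac{1}{46} = \frac{50}{23} \approx 2.1739$)
$A{\left(Q \right)} = 0$
$\frac{1}{A{\left(75 \right)} + H} = \frac{1}{0 + \frac{50}{23}} = \frac{1}{\frac{50}{23}} = \frac{23}{50}$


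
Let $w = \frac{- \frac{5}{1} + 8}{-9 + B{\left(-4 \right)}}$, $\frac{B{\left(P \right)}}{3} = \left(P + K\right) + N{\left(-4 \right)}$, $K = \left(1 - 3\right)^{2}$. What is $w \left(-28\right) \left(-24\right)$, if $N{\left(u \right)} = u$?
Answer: $-96$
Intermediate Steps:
$K = 4$ ($K = \left(-2\right)^{2} = 4$)
$B{\left(P \right)} = 3 P$ ($B{\left(P \right)} = 3 \left(\left(P + 4\right) - 4\right) = 3 \left(\left(4 + P\right) - 4\right) = 3 P$)
$w = - \frac{1}{7}$ ($w = \frac{- \frac{5}{1} + 8}{-9 + 3 \left(-4\right)} = \frac{\left(-5\right) 1 + 8}{-9 - 12} = \frac{-5 + 8}{-21} = 3 \left(- \frac{1}{21}\right) = - \frac{1}{7} \approx -0.14286$)
$w \left(-28\right) \left(-24\right) = \left(- \frac{1}{7}\right) \left(-28\right) \left(-24\right) = 4 \left(-24\right) = -96$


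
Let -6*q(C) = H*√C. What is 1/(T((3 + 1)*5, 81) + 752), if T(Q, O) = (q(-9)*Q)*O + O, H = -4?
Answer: 833/11191489 - 3240*I/11191489 ≈ 7.4432e-5 - 0.00028951*I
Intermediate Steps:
q(C) = 2*√C/3 (q(C) = -(-2)*√C/3 = 2*√C/3)
T(Q, O) = O + 2*I*O*Q (T(Q, O) = ((2*√(-9)/3)*Q)*O + O = ((2*(3*I)/3)*Q)*O + O = ((2*I)*Q)*O + O = (2*I*Q)*O + O = 2*I*O*Q + O = O + 2*I*O*Q)
1/(T((3 + 1)*5, 81) + 752) = 1/(81*(1 + 2*I*((3 + 1)*5)) + 752) = 1/(81*(1 + 2*I*(4*5)) + 752) = 1/(81*(1 + 2*I*20) + 752) = 1/(81*(1 + 40*I) + 752) = 1/((81 + 3240*I) + 752) = 1/(833 + 3240*I) = (833 - 3240*I)/11191489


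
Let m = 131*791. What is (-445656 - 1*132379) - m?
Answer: -681656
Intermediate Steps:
m = 103621
(-445656 - 1*132379) - m = (-445656 - 1*132379) - 1*103621 = (-445656 - 132379) - 103621 = -578035 - 103621 = -681656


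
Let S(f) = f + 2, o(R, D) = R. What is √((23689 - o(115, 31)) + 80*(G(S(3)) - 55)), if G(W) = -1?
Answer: √19094 ≈ 138.18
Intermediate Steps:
S(f) = 2 + f
√((23689 - o(115, 31)) + 80*(G(S(3)) - 55)) = √((23689 - 1*115) + 80*(-1 - 55)) = √((23689 - 115) + 80*(-56)) = √(23574 - 4480) = √19094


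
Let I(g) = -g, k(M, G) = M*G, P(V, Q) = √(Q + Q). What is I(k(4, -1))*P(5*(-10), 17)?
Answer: 4*√34 ≈ 23.324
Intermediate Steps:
P(V, Q) = √2*√Q (P(V, Q) = √(2*Q) = √2*√Q)
k(M, G) = G*M
I(k(4, -1))*P(5*(-10), 17) = (-(-1)*4)*(√2*√17) = (-1*(-4))*√34 = 4*√34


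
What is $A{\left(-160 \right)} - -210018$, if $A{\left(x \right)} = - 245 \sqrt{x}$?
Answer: $210018 - 980 i \sqrt{10} \approx 2.1002 \cdot 10^{5} - 3099.0 i$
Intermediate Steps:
$A{\left(-160 \right)} - -210018 = - 245 \sqrt{-160} - -210018 = - 245 \cdot 4 i \sqrt{10} + 210018 = - 980 i \sqrt{10} + 210018 = 210018 - 980 i \sqrt{10}$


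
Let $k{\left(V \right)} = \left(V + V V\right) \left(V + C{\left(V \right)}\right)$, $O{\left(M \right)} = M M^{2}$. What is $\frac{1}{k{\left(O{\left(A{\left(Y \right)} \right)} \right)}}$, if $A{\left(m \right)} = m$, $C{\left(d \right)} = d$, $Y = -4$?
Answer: $- \frac{1}{516096} \approx -1.9376 \cdot 10^{-6}$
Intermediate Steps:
$O{\left(M \right)} = M^{3}$
$k{\left(V \right)} = 2 V \left(V + V^{2}\right)$ ($k{\left(V \right)} = \left(V + V V\right) \left(V + V\right) = \left(V + V^{2}\right) 2 V = 2 V \left(V + V^{2}\right)$)
$\frac{1}{k{\left(O{\left(A{\left(Y \right)} \right)} \right)}} = \frac{1}{2 \left(\left(-4\right)^{3}\right)^{2} \left(1 + \left(-4\right)^{3}\right)} = \frac{1}{2 \left(-64\right)^{2} \left(1 - 64\right)} = \frac{1}{2 \cdot 4096 \left(-63\right)} = \frac{1}{-516096} = - \frac{1}{516096}$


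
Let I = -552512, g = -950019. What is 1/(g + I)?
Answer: -1/1502531 ≈ -6.6554e-7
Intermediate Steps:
1/(g + I) = 1/(-950019 - 552512) = 1/(-1502531) = -1/1502531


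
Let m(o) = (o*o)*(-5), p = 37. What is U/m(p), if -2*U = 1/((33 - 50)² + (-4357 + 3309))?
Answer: -1/10390710 ≈ -9.6240e-8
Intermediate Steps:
m(o) = -5*o² (m(o) = o²*(-5) = -5*o²)
U = 1/1518 (U = -1/(2*((33 - 50)² + (-4357 + 3309))) = -1/(2*((-17)² - 1048)) = -1/(2*(289 - 1048)) = -½/(-759) = -½*(-1/759) = 1/1518 ≈ 0.00065876)
U/m(p) = 1/(1518*((-5*37²))) = 1/(1518*((-5*1369))) = (1/1518)/(-6845) = (1/1518)*(-1/6845) = -1/10390710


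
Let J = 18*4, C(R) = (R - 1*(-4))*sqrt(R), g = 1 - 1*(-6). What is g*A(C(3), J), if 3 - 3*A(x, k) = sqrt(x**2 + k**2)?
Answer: 7 - 7*sqrt(5331)/3 ≈ -163.37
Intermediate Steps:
g = 7 (g = 1 + 6 = 7)
C(R) = sqrt(R)*(4 + R) (C(R) = (R + 4)*sqrt(R) = (4 + R)*sqrt(R) = sqrt(R)*(4 + R))
J = 72
A(x, k) = 1 - sqrt(k**2 + x**2)/3 (A(x, k) = 1 - sqrt(x**2 + k**2)/3 = 1 - sqrt(k**2 + x**2)/3)
g*A(C(3), J) = 7*(1 - sqrt(72**2 + (sqrt(3)*(4 + 3))**2)/3) = 7*(1 - sqrt(5184 + (sqrt(3)*7)**2)/3) = 7*(1 - sqrt(5184 + (7*sqrt(3))**2)/3) = 7*(1 - sqrt(5184 + 147)/3) = 7*(1 - sqrt(5331)/3) = 7 - 7*sqrt(5331)/3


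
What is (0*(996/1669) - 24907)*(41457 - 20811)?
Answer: -514229922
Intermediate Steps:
(0*(996/1669) - 24907)*(41457 - 20811) = (0*(996*(1/1669)) - 24907)*20646 = (0*(996/1669) - 24907)*20646 = (0 - 24907)*20646 = -24907*20646 = -514229922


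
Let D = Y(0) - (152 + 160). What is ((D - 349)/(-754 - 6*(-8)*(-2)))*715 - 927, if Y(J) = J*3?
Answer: -63067/170 ≈ -370.98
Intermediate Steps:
Y(J) = 3*J
D = -312 (D = 3*0 - (152 + 160) = 0 - 1*312 = 0 - 312 = -312)
((D - 349)/(-754 - 6*(-8)*(-2)))*715 - 927 = ((-312 - 349)/(-754 - 6*(-8)*(-2)))*715 - 927 = -661/(-754 + 48*(-2))*715 - 927 = -661/(-754 - 96)*715 - 927 = -661/(-850)*715 - 927 = -661*(-1/850)*715 - 927 = (661/850)*715 - 927 = 94523/170 - 927 = -63067/170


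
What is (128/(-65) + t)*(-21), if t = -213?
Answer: 293433/65 ≈ 4514.4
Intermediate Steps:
(128/(-65) + t)*(-21) = (128/(-65) - 213)*(-21) = (128*(-1/65) - 213)*(-21) = (-128/65 - 213)*(-21) = -13973/65*(-21) = 293433/65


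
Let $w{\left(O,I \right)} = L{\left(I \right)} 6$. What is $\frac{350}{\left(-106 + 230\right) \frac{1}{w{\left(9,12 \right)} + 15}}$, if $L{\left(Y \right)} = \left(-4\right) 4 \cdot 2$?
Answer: $- \frac{30975}{62} \approx -499.6$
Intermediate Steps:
$L{\left(Y \right)} = -32$ ($L{\left(Y \right)} = \left(-16\right) 2 = -32$)
$w{\left(O,I \right)} = -192$ ($w{\left(O,I \right)} = \left(-32\right) 6 = -192$)
$\frac{350}{\left(-106 + 230\right) \frac{1}{w{\left(9,12 \right)} + 15}} = \frac{350}{\left(-106 + 230\right) \frac{1}{-192 + 15}} = \frac{350}{124 \frac{1}{-177}} = \frac{350}{124 \left(- \frac{1}{177}\right)} = \frac{350}{- \frac{124}{177}} = 350 \left(- \frac{177}{124}\right) = - \frac{30975}{62}$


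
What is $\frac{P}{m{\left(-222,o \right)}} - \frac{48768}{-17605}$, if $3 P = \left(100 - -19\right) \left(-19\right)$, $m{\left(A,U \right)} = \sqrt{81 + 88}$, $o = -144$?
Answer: $- \frac{37902953}{686595} \approx -55.204$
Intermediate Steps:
$m{\left(A,U \right)} = 13$ ($m{\left(A,U \right)} = \sqrt{169} = 13$)
$P = - \frac{2261}{3}$ ($P = \frac{\left(100 - -19\right) \left(-19\right)}{3} = \frac{\left(100 + 19\right) \left(-19\right)}{3} = \frac{119 \left(-19\right)}{3} = \frac{1}{3} \left(-2261\right) = - \frac{2261}{3} \approx -753.67$)
$\frac{P}{m{\left(-222,o \right)}} - \frac{48768}{-17605} = - \frac{2261}{3 \cdot 13} - \frac{48768}{-17605} = \left(- \frac{2261}{3}\right) \frac{1}{13} - - \frac{48768}{17605} = - \frac{2261}{39} + \frac{48768}{17605} = - \frac{37902953}{686595}$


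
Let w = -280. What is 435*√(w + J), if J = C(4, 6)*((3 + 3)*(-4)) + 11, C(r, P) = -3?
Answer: 435*I*√197 ≈ 6105.5*I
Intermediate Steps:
J = 83 (J = -3*(3 + 3)*(-4) + 11 = -18*(-4) + 11 = -3*(-24) + 11 = 72 + 11 = 83)
435*√(w + J) = 435*√(-280 + 83) = 435*√(-197) = 435*(I*√197) = 435*I*√197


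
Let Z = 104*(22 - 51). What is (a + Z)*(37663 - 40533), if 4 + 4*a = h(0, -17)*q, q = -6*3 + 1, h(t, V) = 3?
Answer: 17390765/2 ≈ 8.6954e+6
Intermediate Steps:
q = -17 (q = -18 + 1 = -17)
a = -55/4 (a = -1 + (3*(-17))/4 = -1 + (1/4)*(-51) = -1 - 51/4 = -55/4 ≈ -13.750)
Z = -3016 (Z = 104*(-29) = -3016)
(a + Z)*(37663 - 40533) = (-55/4 - 3016)*(37663 - 40533) = -12119/4*(-2870) = 17390765/2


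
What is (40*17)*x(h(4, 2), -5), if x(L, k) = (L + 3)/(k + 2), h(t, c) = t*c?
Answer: -7480/3 ≈ -2493.3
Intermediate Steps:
h(t, c) = c*t
x(L, k) = (3 + L)/(2 + k)
(40*17)*x(h(4, 2), -5) = (40*17)*((3 + 2*4)/(2 - 5)) = 680*((3 + 8)/(-3)) = 680*(-1/3*11) = 680*(-11/3) = -7480/3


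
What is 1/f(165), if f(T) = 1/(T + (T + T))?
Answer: 495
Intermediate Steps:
f(T) = 1/(3*T) (f(T) = 1/(T + 2*T) = 1/(3*T))
1/f(165) = 1/((1/3)/165) = 1/((1/3)*(1/165)) = 1/(1/495) = 495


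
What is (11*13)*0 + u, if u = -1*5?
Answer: -5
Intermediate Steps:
u = -5
(11*13)*0 + u = (11*13)*0 - 5 = 143*0 - 5 = 0 - 5 = -5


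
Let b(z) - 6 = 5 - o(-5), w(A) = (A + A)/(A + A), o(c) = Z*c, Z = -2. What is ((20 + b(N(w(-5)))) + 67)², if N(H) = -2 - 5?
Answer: 7744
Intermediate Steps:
o(c) = -2*c
w(A) = 1 (w(A) = (2*A)/((2*A)) = (2*A)*(1/(2*A)) = 1)
N(H) = -7
b(z) = 1 (b(z) = 6 + (5 - (-2)*(-5)) = 6 + (5 - 1*10) = 6 + (5 - 10) = 6 - 5 = 1)
((20 + b(N(w(-5)))) + 67)² = ((20 + 1) + 67)² = (21 + 67)² = 88² = 7744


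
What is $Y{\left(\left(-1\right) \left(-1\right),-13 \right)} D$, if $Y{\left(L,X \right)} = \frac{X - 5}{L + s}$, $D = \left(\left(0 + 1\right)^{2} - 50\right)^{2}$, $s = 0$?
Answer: $-43218$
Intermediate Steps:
$D = 2401$ ($D = \left(1^{2} - 50\right)^{2} = \left(1 - 50\right)^{2} = \left(-49\right)^{2} = 2401$)
$Y{\left(L,X \right)} = \frac{-5 + X}{L}$ ($Y{\left(L,X \right)} = \frac{X - 5}{L + 0} = \frac{-5 + X}{L}$)
$Y{\left(\left(-1\right) \left(-1\right),-13 \right)} D = \frac{-5 - 13}{\left(-1\right) \left(-1\right)} 2401 = 1^{-1} \left(-18\right) 2401 = 1 \left(-18\right) 2401 = \left(-18\right) 2401 = -43218$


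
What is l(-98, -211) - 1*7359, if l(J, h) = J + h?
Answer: -7668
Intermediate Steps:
l(-98, -211) - 1*7359 = (-98 - 211) - 1*7359 = -309 - 7359 = -7668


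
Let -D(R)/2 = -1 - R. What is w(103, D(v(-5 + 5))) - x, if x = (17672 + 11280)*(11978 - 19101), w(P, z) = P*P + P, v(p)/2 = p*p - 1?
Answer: 206235808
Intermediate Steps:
v(p) = -2 + 2*p**2 (v(p) = 2*(p*p - 1) = 2*(p**2 - 1) = 2*(-1 + p**2) = -2 + 2*p**2)
D(R) = 2 + 2*R (D(R) = -2*(-1 - R) = 2 + 2*R)
w(P, z) = P + P**2 (w(P, z) = P**2 + P = P + P**2)
x = -206225096 (x = 28952*(-7123) = -206225096)
w(103, D(v(-5 + 5))) - x = 103*(1 + 103) - 1*(-206225096) = 103*104 + 206225096 = 10712 + 206225096 = 206235808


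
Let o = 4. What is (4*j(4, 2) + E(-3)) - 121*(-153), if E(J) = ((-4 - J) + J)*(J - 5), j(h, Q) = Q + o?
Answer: 18569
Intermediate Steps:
j(h, Q) = 4 + Q (j(h, Q) = Q + 4 = 4 + Q)
E(J) = 20 - 4*J (E(J) = -4*(-5 + J) = 20 - 4*J)
(4*j(4, 2) + E(-3)) - 121*(-153) = (4*(4 + 2) + (20 - 4*(-3))) - 121*(-153) = (4*6 + (20 + 12)) + 18513 = (24 + 32) + 18513 = 56 + 18513 = 18569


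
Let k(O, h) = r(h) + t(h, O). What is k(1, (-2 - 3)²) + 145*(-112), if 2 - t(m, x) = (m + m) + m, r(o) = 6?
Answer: -16307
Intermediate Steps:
t(m, x) = 2 - 3*m (t(m, x) = 2 - ((m + m) + m) = 2 - (2*m + m) = 2 - 3*m)
k(O, h) = 8 - 3*h (k(O, h) = 6 + (2 - 3*h) = 8 - 3*h)
k(1, (-2 - 3)²) + 145*(-112) = (8 - 3*(-2 - 3)²) + 145*(-112) = (8 - 3*(-5)²) - 16240 = (8 - 3*25) - 16240 = (8 - 75) - 16240 = -67 - 16240 = -16307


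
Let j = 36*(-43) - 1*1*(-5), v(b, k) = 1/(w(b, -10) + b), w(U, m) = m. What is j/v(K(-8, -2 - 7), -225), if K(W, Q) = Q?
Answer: 29317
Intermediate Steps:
v(b, k) = 1/(-10 + b)
j = -1543 (j = -1548 - 1*(-5) = -1548 + 5 = -1543)
j/v(K(-8, -2 - 7), -225) = -1543/(1/(-10 + (-2 - 7))) = -1543/(1/(-10 - 9)) = -1543/(1/(-19)) = -1543/(-1/19) = -1543*(-19) = 29317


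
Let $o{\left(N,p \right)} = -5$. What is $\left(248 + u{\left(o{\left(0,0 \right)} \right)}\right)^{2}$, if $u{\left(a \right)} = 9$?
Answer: $66049$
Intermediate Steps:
$\left(248 + u{\left(o{\left(0,0 \right)} \right)}\right)^{2} = \left(248 + 9\right)^{2} = 257^{2} = 66049$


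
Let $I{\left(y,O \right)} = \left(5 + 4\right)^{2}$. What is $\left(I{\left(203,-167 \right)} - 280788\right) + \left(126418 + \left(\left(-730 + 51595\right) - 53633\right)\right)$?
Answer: $-157057$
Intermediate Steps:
$I{\left(y,O \right)} = 81$ ($I{\left(y,O \right)} = 9^{2} = 81$)
$\left(I{\left(203,-167 \right)} - 280788\right) + \left(126418 + \left(\left(-730 + 51595\right) - 53633\right)\right) = \left(81 - 280788\right) + \left(126418 + \left(\left(-730 + 51595\right) - 53633\right)\right) = -280707 + \left(126418 + \left(50865 - 53633\right)\right) = -280707 + \left(126418 - 2768\right) = -280707 + 123650 = -157057$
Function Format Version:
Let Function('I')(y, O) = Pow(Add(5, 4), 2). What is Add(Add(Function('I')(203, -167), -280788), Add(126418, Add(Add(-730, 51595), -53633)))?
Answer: -157057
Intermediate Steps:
Function('I')(y, O) = 81 (Function('I')(y, O) = Pow(9, 2) = 81)
Add(Add(Function('I')(203, -167), -280788), Add(126418, Add(Add(-730, 51595), -53633))) = Add(Add(81, -280788), Add(126418, Add(Add(-730, 51595), -53633))) = Add(-280707, Add(126418, Add(50865, -53633))) = Add(-280707, Add(126418, -2768)) = Add(-280707, 123650) = -157057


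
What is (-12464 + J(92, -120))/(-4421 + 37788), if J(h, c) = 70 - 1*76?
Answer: -12470/33367 ≈ -0.37372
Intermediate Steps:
J(h, c) = -6 (J(h, c) = 70 - 76 = -6)
(-12464 + J(92, -120))/(-4421 + 37788) = (-12464 - 6)/(-4421 + 37788) = -12470/33367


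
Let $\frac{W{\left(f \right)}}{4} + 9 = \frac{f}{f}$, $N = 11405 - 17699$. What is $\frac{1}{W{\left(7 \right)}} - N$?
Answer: $\frac{201407}{32} \approx 6294.0$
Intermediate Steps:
$N = -6294$
$W{\left(f \right)} = -32$ ($W{\left(f \right)} = -36 + 4 \frac{f}{f} = -36 + 4 \cdot 1 = -36 + 4 = -32$)
$\frac{1}{W{\left(7 \right)}} - N = \frac{1}{-32} - -6294 = - \frac{1}{32} + 6294 = \frac{201407}{32}$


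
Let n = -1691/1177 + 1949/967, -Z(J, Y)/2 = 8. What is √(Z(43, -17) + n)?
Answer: 2*I*√4994175678778/1138159 ≈ 3.927*I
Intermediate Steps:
Z(J, Y) = -16 (Z(J, Y) = -2*8 = -16)
n = 658776/1138159 (n = -1691*1/1177 + 1949*(1/967) = -1691/1177 + 1949/967 = 658776/1138159 ≈ 0.57881)
√(Z(43, -17) + n) = √(-16 + 658776/1138159) = √(-17551768/1138159) = 2*I*√4994175678778/1138159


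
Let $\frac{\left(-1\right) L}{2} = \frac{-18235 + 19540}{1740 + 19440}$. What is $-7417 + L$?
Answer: $- \frac{5236489}{706} \approx -7417.1$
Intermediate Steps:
$L = - \frac{87}{706}$ ($L = - 2 \frac{-18235 + 19540}{1740 + 19440} = - 2 \cdot \frac{1305}{21180} = - 2 \cdot 1305 \cdot \frac{1}{21180} = \left(-2\right) \frac{87}{1412} = - \frac{87}{706} \approx -0.12323$)
$-7417 + L = -7417 - \frac{87}{706} = - \frac{5236489}{706}$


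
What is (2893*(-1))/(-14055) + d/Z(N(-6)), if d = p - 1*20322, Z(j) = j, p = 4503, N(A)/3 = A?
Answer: 8236597/9370 ≈ 879.04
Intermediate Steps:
N(A) = 3*A
d = -15819 (d = 4503 - 1*20322 = 4503 - 20322 = -15819)
(2893*(-1))/(-14055) + d/Z(N(-6)) = (2893*(-1))/(-14055) - 15819/(3*(-6)) = -2893*(-1/14055) - 15819/(-18) = 2893/14055 - 15819*(-1/18) = 2893/14055 + 5273/6 = 8236597/9370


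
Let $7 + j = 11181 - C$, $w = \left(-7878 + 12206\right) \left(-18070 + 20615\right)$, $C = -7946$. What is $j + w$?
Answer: $11033880$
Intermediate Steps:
$w = 11014760$ ($w = 4328 \cdot 2545 = 11014760$)
$j = 19120$ ($j = -7 + \left(11181 - -7946\right) = -7 + \left(11181 + 7946\right) = -7 + 19127 = 19120$)
$j + w = 19120 + 11014760 = 11033880$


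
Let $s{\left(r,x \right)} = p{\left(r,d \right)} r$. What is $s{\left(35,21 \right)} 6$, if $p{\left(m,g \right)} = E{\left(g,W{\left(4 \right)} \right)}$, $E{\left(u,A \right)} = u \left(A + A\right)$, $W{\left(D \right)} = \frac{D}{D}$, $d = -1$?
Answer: $-420$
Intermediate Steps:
$W{\left(D \right)} = 1$
$E{\left(u,A \right)} = 2 A u$ ($E{\left(u,A \right)} = u 2 A = 2 A u$)
$p{\left(m,g \right)} = 2 g$ ($p{\left(m,g \right)} = 2 \cdot 1 g = 2 g$)
$s{\left(r,x \right)} = - 2 r$ ($s{\left(r,x \right)} = 2 \left(-1\right) r = - 2 r$)
$s{\left(35,21 \right)} 6 = \left(-2\right) 35 \cdot 6 = \left(-70\right) 6 = -420$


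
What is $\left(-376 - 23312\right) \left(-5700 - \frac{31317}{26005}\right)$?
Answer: $\frac{501711220728}{3715} \approx 1.3505 \cdot 10^{8}$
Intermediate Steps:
$\left(-376 - 23312\right) \left(-5700 - \frac{31317}{26005}\right) = \left(-23688\right) \left(- \frac{148259817}{26005}\right) = \frac{501711220728}{3715}$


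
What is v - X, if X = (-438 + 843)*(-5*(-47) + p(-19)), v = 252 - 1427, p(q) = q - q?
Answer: -96350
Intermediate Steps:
p(q) = 0
v = -1175
X = 95175 (X = (-438 + 843)*(-5*(-47) + 0) = 405*(235 + 0) = 405*235 = 95175)
v - X = -1175 - 1*95175 = -1175 - 95175 = -96350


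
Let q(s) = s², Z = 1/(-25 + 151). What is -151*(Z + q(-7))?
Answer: -932425/126 ≈ -7400.2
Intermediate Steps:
Z = 1/126 ≈ 0.0079365
-151*(Z + q(-7)) = -151*(1/126 + (-7)²) = -151*(1/126 + 49) = -151*6175/126 = -932425/126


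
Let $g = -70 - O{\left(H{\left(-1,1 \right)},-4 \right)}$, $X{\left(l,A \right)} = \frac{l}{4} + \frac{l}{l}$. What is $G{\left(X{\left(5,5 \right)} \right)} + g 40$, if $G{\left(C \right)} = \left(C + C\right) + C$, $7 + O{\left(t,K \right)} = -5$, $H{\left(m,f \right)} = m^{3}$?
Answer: $- \frac{9253}{4} \approx -2313.3$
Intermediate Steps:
$O{\left(t,K \right)} = -12$ ($O{\left(t,K \right)} = -7 - 5 = -12$)
$X{\left(l,A \right)} = 1 + \frac{l}{4}$ ($X{\left(l,A \right)} = l \frac{1}{4} + 1 = \frac{l}{4} + 1 = 1 + \frac{l}{4}$)
$g = -58$ ($g = -70 - -12 = -70 + 12 = -58$)
$G{\left(C \right)} = 3 C$ ($G{\left(C \right)} = 2 C + C = 3 C$)
$G{\left(X{\left(5,5 \right)} \right)} + g 40 = 3 \left(1 + \frac{1}{4} \cdot 5\right) - 2320 = 3 \left(1 + \frac{5}{4}\right) - 2320 = 3 \cdot \frac{9}{4} - 2320 = \frac{27}{4} - 2320 = - \frac{9253}{4}$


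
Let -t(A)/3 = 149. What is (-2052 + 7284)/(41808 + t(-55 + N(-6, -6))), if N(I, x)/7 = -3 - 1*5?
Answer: 1744/13787 ≈ 0.12650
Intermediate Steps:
N(I, x) = -56 (N(I, x) = 7*(-3 - 1*5) = 7*(-3 - 5) = 7*(-8) = -56)
t(A) = -447 (t(A) = -3*149 = -447)
(-2052 + 7284)/(41808 + t(-55 + N(-6, -6))) = (-2052 + 7284)/(41808 - 447) = 5232/41361 = 5232*(1/41361) = 1744/13787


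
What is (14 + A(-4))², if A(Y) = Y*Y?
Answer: 900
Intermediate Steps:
A(Y) = Y²
(14 + A(-4))² = (14 + (-4)²)² = (14 + 16)² = 30² = 900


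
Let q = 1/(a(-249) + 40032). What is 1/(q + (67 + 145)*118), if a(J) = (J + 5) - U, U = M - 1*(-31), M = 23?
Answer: 39734/993985745 ≈ 3.9974e-5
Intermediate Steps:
U = 54 (U = 23 - 1*(-31) = 23 + 31 = 54)
a(J) = -49 + J (a(J) = (J + 5) - 1*54 = (5 + J) - 54 = -49 + J)
q = 1/39734 (q = 1/((-49 - 249) + 40032) = 1/(-298 + 40032) = 1/39734 ≈ 2.5167e-5)
1/(q + (67 + 145)*118) = 1/(1/39734 + (67 + 145)*118) = 1/(1/39734 + 212*118) = 1/(1/39734 + 25016) = 1/(993985745/39734) = 39734/993985745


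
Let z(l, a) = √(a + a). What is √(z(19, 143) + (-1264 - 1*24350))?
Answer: √(-25614 + √286) ≈ 159.99*I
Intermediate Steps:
z(l, a) = √2*√a (z(l, a) = √(2*a) = √2*√a)
√(z(19, 143) + (-1264 - 1*24350)) = √(√2*√143 + (-1264 - 1*24350)) = √(√286 + (-1264 - 24350)) = √(√286 - 25614) = √(-25614 + √286)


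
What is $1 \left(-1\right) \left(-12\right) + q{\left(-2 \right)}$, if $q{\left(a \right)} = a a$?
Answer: $16$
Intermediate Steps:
$q{\left(a \right)} = a^{2}$
$1 \left(-1\right) \left(-12\right) + q{\left(-2 \right)} = 1 \left(-1\right) \left(-12\right) + \left(-2\right)^{2} = \left(-1\right) \left(-12\right) + 4 = 12 + 4 = 16$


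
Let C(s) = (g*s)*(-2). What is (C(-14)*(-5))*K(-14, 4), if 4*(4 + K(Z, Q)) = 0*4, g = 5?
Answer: 2800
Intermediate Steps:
C(s) = -10*s (C(s) = (5*s)*(-2) = -10*s)
K(Z, Q) = -4 (K(Z, Q) = -4 + (0*4)/4 = -4 + (¼)*0 = -4 + 0 = -4)
(C(-14)*(-5))*K(-14, 4) = (-10*(-14)*(-5))*(-4) = (140*(-5))*(-4) = -700*(-4) = 2800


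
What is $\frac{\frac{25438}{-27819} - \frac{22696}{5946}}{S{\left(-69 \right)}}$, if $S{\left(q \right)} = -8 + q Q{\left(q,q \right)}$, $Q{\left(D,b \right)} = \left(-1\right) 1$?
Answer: $- \frac{130439062}{1681686369} \approx -0.077564$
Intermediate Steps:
$Q{\left(D,b \right)} = -1$
$S{\left(q \right)} = -8 - q$ ($S{\left(q \right)} = -8 + q \left(-1\right) = -8 - q$)
$\frac{\frac{25438}{-27819} - \frac{22696}{5946}}{S{\left(-69 \right)}} = \frac{\frac{25438}{-27819} - \frac{22696}{5946}}{-8 - -69} = \frac{25438 \left(- \frac{1}{27819}\right) - \frac{11348}{2973}}{-8 + 69} = \frac{- \frac{25438}{27819} - \frac{11348}{2973}}{61} = \left(- \frac{130439062}{27568629}\right) \frac{1}{61} = - \frac{130439062}{1681686369}$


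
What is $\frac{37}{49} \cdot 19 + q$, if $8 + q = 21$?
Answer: $\frac{1340}{49} \approx 27.347$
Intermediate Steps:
$q = 13$ ($q = -8 + 21 = 13$)
$\frac{37}{49} \cdot 19 + q = \frac{37}{49} \cdot 19 + 13 = \frac{703}{49} + 13 = \frac{1340}{49}$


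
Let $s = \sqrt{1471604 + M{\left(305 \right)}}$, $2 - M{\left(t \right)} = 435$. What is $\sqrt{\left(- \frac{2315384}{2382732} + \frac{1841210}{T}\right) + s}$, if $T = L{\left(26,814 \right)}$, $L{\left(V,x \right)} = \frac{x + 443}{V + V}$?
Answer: $\frac{\sqrt{4357088974485451678 + 57204550630161 \sqrt{1471171}}}{7563369} \approx 278.17$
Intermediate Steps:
$L{\left(V,x \right)} = \frac{443 + x}{2 V}$
$M{\left(t \right)} = -433$ ($M{\left(t \right)} = 2 - 435 = -433$)
$T = \frac{1257}{52}$ ($T = \frac{443 + 814}{2 \cdot 26} = \frac{1}{2} \cdot \frac{1}{26} \cdot 1257 = \frac{1257}{52} \approx 24.173$)
$s = \sqrt{1471171}$ ($s = \sqrt{1471604 - 433} = \sqrt{1471171} \approx 1212.9$)
$\sqrt{\left(- \frac{2315384}{2382732} + \frac{1841210}{T}\right) + s} = \sqrt{\left(- \frac{2315384}{2382732} + \frac{1841210}{\frac{1257}{52}}\right) + \sqrt{1471171}} = \sqrt{\left(\left(-2315384\right) \frac{1}{2382732} + 1841210 \cdot \frac{52}{1257}\right) + \sqrt{1471171}} = \sqrt{\left(- \frac{578846}{595683} + \frac{95742920}{1257}\right) + \sqrt{1471171}} = \sqrt{\frac{19010567401646}{249591177} + \sqrt{1471171}}$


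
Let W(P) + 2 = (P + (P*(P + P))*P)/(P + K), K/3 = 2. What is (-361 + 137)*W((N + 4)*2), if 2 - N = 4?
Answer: -12544/5 ≈ -2508.8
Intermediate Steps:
K = 6 (K = 3*2 = 6)
N = -2 (N = 2 - 1*4 = 2 - 4 = -2)
W(P) = -2 + (P + 2*P**3)/(6 + P) (W(P) = -2 + (P + (P*(P + P))*P)/(P + 6) = -2 + (P + (P*(2*P))*P)/(6 + P) = -2 + (P + (2*P**2)*P)/(6 + P) = -2 + (P + 2*P**3)/(6 + P))
(-361 + 137)*W((N + 4)*2) = (-361 + 137)*((-12 - (-2 + 4)*2 + 2*((-2 + 4)*2)**3)/(6 + (-2 + 4)*2)) = -224*(-12 - 2*2 + 2*(2*2)**3)/(6 + 2*2) = -224*(-12 - 1*4 + 2*4**3)/(6 + 4) = -224*(-12 - 4 + 2*64)/10 = -112*(-12 - 4 + 128)/5 = -112*112/5 = -224*56/5 = -12544/5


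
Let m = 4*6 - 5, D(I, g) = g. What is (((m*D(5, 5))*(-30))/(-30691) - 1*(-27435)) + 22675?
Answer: 1537928860/30691 ≈ 50110.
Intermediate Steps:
m = 19 (m = 24 - 5 = 19)
(((m*D(5, 5))*(-30))/(-30691) - 1*(-27435)) + 22675 = (((19*5)*(-30))/(-30691) - 1*(-27435)) + 22675 = ((95*(-30))*(-1/30691) + 27435) + 22675 = (-2850*(-1/30691) + 27435) + 22675 = (2850/30691 + 27435) + 22675 = 842010435/30691 + 22675 = 1537928860/30691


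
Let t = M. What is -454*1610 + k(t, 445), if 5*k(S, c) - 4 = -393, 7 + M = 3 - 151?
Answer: -3655089/5 ≈ -7.3102e+5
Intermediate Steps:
M = -155 (M = -7 + (3 - 151) = -7 - 148 = -155)
t = -155
k(S, c) = -389/5 (k(S, c) = ⅘ + (⅕)*(-393) = ⅘ - 393/5 = -389/5)
-454*1610 + k(t, 445) = -454*1610 - 389/5 = -730940 - 389/5 = -3655089/5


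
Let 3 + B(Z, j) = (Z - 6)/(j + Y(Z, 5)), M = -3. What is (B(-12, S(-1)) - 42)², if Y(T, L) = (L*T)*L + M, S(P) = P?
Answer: 46662561/23104 ≈ 2019.7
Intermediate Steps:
Y(T, L) = -3 + T*L² (Y(T, L) = (L*T)*L - 3 = T*L² - 3 = -3 + T*L²)
B(Z, j) = -3 + (-6 + Z)/(-3 + j + 25*Z) (B(Z, j) = -3 + (Z - 6)/(j + (-3 + Z*5²)) = -3 + (-6 + Z)/(j + (-3 + Z*25)) = -3 + (-6 + Z)/(j + (-3 + 25*Z)) = -3 + (-6 + Z)/(-3 + j + 25*Z))
(B(-12, S(-1)) - 42)² = ((3 - 74*(-12) - 3*(-1))/(-3 - 1 + 25*(-12)) - 42)² = ((3 + 888 + 3)/(-3 - 1 - 300) - 42)² = (894/(-304) - 42)² = (-1/304*894 - 42)² = (-447/152 - 42)² = (-6831/152)² = 46662561/23104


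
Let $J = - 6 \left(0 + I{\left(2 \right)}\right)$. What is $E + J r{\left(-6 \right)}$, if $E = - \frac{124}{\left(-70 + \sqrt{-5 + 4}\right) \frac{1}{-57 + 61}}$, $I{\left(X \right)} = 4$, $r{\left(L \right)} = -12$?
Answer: $\frac{1446208}{4901} + \frac{496 i}{4901} \approx 295.08 + 0.1012 i$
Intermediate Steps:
$J = -24$ ($J = - 6 \left(0 + 4\right) = \left(-6\right) 4 = -24$)
$E = - \frac{1984 \left(- \frac{35}{2} - \frac{i}{4}\right)}{4901}$ ($E = - \frac{124}{\left(-70 + \sqrt{-1}\right) \frac{1}{4}} = - \frac{124}{\left(-70 + i\right) \frac{1}{4}} = - \frac{124}{- \frac{35}{2} + \frac{i}{4}} = - 124 \frac{16 \left(- \frac{35}{2} - \frac{i}{4}\right)}{4901} = - \frac{1984 \left(- \frac{35}{2} - \frac{i}{4}\right)}{4901} \approx 7.0843 + 0.1012 i$)
$E + J r{\left(-6 \right)} = \left(\frac{34720}{4901} + \frac{496 i}{4901}\right) - -288 = \left(\frac{34720}{4901} + \frac{496 i}{4901}\right) + 288 = \frac{1446208}{4901} + \frac{496 i}{4901}$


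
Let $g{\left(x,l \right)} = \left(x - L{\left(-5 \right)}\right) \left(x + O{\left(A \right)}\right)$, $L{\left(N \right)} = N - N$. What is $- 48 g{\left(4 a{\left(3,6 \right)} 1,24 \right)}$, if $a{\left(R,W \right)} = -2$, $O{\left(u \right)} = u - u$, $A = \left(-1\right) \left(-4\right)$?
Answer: $-3072$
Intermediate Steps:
$A = 4$
$L{\left(N \right)} = 0$
$O{\left(u \right)} = 0$
$g{\left(x,l \right)} = x^{2}$ ($g{\left(x,l \right)} = \left(x - 0\right) \left(x + 0\right) = \left(x + 0\right) x = x x = x^{2}$)
$- 48 g{\left(4 a{\left(3,6 \right)} 1,24 \right)} = - 48 \left(4 \left(-2\right) 1\right)^{2} = - 48 \left(\left(-8\right) 1\right)^{2} = - 48 \left(-8\right)^{2} = \left(-48\right) 64 = -3072$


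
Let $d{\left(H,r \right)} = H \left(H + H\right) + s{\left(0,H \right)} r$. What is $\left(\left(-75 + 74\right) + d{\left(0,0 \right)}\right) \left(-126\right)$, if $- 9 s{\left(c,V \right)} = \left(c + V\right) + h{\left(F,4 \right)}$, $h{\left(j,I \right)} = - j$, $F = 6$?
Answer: $126$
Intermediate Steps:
$s{\left(c,V \right)} = \frac{2}{3} - \frac{V}{9} - \frac{c}{9}$ ($s{\left(c,V \right)} = - \frac{\left(c + V\right) - 6}{9} = - \frac{\left(V + c\right) - 6}{9} = - \frac{-6 + V + c}{9} = \frac{2}{3} - \frac{V}{9} - \frac{c}{9}$)
$d{\left(H,r \right)} = 2 H^{2} + r \left(\frac{2}{3} - \frac{H}{9}\right)$ ($d{\left(H,r \right)} = H \left(H + H\right) + \left(\frac{2}{3} - \frac{H}{9} - 0\right) r = H 2 H + \left(\frac{2}{3} - \frac{H}{9} + 0\right) r = 2 H^{2} + \left(\frac{2}{3} - \frac{H}{9}\right) r = 2 H^{2} + r \left(\frac{2}{3} - \frac{H}{9}\right)$)
$\left(\left(-75 + 74\right) + d{\left(0,0 \right)}\right) \left(-126\right) = \left(\left(-75 + 74\right) + \left(2 \cdot 0^{2} - 0 \left(-6 + 0\right)\right)\right) \left(-126\right) = \left(-1 + \left(2 \cdot 0 - 0 \left(-6\right)\right)\right) \left(-126\right) = \left(-1 + \left(0 + 0\right)\right) \left(-126\right) = \left(-1 + 0\right) \left(-126\right) = \left(-1\right) \left(-126\right) = 126$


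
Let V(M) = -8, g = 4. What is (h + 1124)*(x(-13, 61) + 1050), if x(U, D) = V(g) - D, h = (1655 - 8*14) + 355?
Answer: 2964582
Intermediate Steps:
h = 1898 (h = (1655 - 112) + 355 = 1543 + 355 = 1898)
x(U, D) = -8 - D
(h + 1124)*(x(-13, 61) + 1050) = (1898 + 1124)*((-8 - 1*61) + 1050) = 3022*((-8 - 61) + 1050) = 3022*(-69 + 1050) = 3022*981 = 2964582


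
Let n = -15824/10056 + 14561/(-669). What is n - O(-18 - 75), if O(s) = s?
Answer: 19526770/280311 ≈ 69.661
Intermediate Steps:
n = -6542153/280311 (n = -15824*1/10056 + 14561*(-1/669) = -1978/1257 - 14561/669 = -6542153/280311 ≈ -23.339)
n - O(-18 - 75) = -6542153/280311 - (-18 - 75) = -6542153/280311 - 1*(-93) = -6542153/280311 + 93 = 19526770/280311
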